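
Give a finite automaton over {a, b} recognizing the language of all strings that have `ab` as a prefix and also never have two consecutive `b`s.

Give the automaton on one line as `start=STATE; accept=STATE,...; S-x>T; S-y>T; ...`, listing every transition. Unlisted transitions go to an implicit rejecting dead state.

start=S0; accept=S4,S6; S0-a>S1; S0-b>S2; S1-a>S3; S1-b>S4; S2-a>S3; S2-b>S5; S3-a>S3; S3-b>S2; S4-a>S6; S4-b>S7; S5-a>S5; S5-b>S5; S6-a>S6; S6-b>S4; S7-a>S7; S7-b>S7

Run two small machines in parallel and take their product. One (4 states) tracks whether the input so far still matches the prefix `ab`; the other (3 states) tracks partial matches of the forbidden pattern `bb`. Each combined state is a pair, one component from each; accept when both components accept.
An 8-state machine:
        a   b  
>  S0   S1  S2 
   S1   S3  S4 
   S2   S3  S5 
   S3   S3  S2 
 * S4   S6  S7 
   S5   S5  S5 
 * S6   S6  S4 
   S7   S7  S7 
(> = start, * = accepting)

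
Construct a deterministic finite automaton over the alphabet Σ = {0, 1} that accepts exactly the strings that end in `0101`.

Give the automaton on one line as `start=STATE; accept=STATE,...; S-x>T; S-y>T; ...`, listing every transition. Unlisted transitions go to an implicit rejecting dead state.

Remember how much of `0101` the current input suffix matches. State S0 means no match yet; S1 means the last symbol is `0`; S2 means the last 2 symbols are `01`; S3 means the last 3 symbols are `010`; S4 means the last 4 symbols are `0101`. Only S4 accepts. On a mismatch, fall back to the longest proper suffix that is still a prefix of `0101`.
With 5 states:
        0   1  
>  S0   S1  S0 
   S1   S1  S2 
   S2   S3  S0 
   S3   S1  S4 
 * S4   S3  S0 
(> = start, * = accepting)

start=S0; accept=S4; S0-0>S1; S0-1>S0; S1-0>S1; S1-1>S2; S2-0>S3; S2-1>S0; S3-0>S1; S3-1>S4; S4-0>S3; S4-1>S0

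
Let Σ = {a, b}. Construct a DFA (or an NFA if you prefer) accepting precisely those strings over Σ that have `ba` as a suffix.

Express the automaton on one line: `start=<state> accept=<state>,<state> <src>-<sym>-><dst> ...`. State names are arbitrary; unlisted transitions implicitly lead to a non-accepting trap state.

Remember how much of `ba` the current input suffix matches. State S0 means no match yet; S1 means the last symbol is `b`; S2 means the last 2 symbols are `ba`. Only S2 accepts. On a mismatch, fall back to the longest proper suffix that is still a prefix of `ba`.
With 3 states:
        a   b  
>  S0   S0  S1 
   S1   S2  S1 
 * S2   S0  S1 
(> = start, * = accepting)

start=S0 accept=S2 S0-a->S0 S0-b->S1 S1-a->S2 S1-b->S1 S2-a->S0 S2-b->S1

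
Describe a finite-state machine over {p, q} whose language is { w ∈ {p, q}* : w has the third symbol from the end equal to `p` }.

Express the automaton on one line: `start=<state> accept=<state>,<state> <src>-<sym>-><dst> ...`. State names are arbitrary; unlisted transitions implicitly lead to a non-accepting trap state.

start=S0 accept=S7,S8,S9,S10 S0-p->S1 S0-q->S2 S1-p->S3 S1-q->S4 S2-p->S5 S2-q->S6 S3-p->S7 S3-q->S8 S4-p->S9 S4-q->S10 S5-p->S11 S5-q->S12 S6-p->S13 S6-q->S14 S7-p->S7 S7-q->S8 S8-p->S9 S8-q->S10 S9-p->S11 S9-q->S12 S10-p->S13 S10-q->S14 S11-p->S7 S11-q->S8 S12-p->S9 S12-q->S10 S13-p->S11 S13-q->S12 S14-p->S13 S14-q->S14

A DFA must remember the last 3 symbols (since which symbol is third-to-last isn't known until the input ends). Use one state per possible window of the last ≤3 symbols; accept from those whose window starts with `p`.
With 15 states:
          p    q  
>  S0     S1   S2 
   S1     S3   S4 
   S2     S5   S6 
   S3     S7   S8 
   S4     S9  S10 
   S5    S11  S12 
   S6    S13  S14 
 * S7     S7   S8 
 * S8     S9  S10 
 * S9    S11  S12 
 * S10   S13  S14 
   S11    S7   S8 
   S12    S9  S10 
   S13   S11  S12 
   S14   S13  S14 
(> = start, * = accepting)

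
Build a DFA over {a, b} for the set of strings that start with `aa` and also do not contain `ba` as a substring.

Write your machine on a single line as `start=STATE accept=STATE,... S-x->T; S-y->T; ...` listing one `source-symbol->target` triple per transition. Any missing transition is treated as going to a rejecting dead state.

Handle the two conditions separately and then intersect. The first has 4 states tracking whether the input so far still matches the prefix `aa`; the second has 3 states tracking partial matches of the forbidden pattern `ba`. A product state is a pair (one from each), accepting exactly when both do. After merging equivalent states the machine shrinks.
With 5 states:
        a   b  
>  s0   s1  s2 
   s1   s3  s2 
   s2   s2  s2 
 * s3   s3  s4 
 * s4   s2  s4 
(> = start, * = accepting)

start=s0; accept=s3,s4; s0-a->s1; s0-b->s2; s1-a->s3; s1-b->s2; s2-a->s2; s2-b->s2; s3-a->s3; s3-b->s4; s4-a->s2; s4-b->s4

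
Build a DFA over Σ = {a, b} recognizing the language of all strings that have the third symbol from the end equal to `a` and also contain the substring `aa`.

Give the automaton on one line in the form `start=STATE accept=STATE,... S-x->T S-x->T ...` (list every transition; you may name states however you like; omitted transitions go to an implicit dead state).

Build one automaton per condition and run them in lockstep. One (15 states) tracks the last 3 symbols read; the other (3 states) tracks whether and how much of `aa` has been seen. Each combined state is a pair, one component from each; accept when both components accept.
          a    b  
>  q0     q1   q2 
   q1     q3   q4 
   q2     q5   q6 
   q3     q7   q8 
   q4     q9  q10 
   q5    q11  q12 
   q6    q13  q14 
 * q7     q7   q8 
 * q8    q15  q16 
   q9    q11  q12 
   q10   q13  q14 
   q11    q7   q8 
   q12    q9  q10 
   q13   q11  q12 
   q14   q13  q14 
 * q15   q11  q17 
 * q16   q18  q19 
   q17   q15  q16 
   q18   q11  q17 
   q19   q18  q19 
(> = start, * = accepting)

start=q0 accept=q7,q8,q15,q16 q0-a->q1 q0-b->q2 q1-a->q3 q1-b->q4 q2-a->q5 q2-b->q6 q3-a->q7 q3-b->q8 q4-a->q9 q4-b->q10 q5-a->q11 q5-b->q12 q6-a->q13 q6-b->q14 q7-a->q7 q7-b->q8 q8-a->q15 q8-b->q16 q9-a->q11 q9-b->q12 q10-a->q13 q10-b->q14 q11-a->q7 q11-b->q8 q12-a->q9 q12-b->q10 q13-a->q11 q13-b->q12 q14-a->q13 q14-b->q14 q15-a->q11 q15-b->q17 q16-a->q18 q16-b->q19 q17-a->q15 q17-b->q16 q18-a->q11 q18-b->q17 q19-a->q18 q19-b->q19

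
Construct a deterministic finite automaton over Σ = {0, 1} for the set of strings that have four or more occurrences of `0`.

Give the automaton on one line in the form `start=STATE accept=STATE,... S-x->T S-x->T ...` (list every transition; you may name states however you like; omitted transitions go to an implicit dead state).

start=q0 accept=q4,q5 q0-0->q1 q0-1->q0 q1-0->q2 q1-1->q1 q2-0->q3 q2-1->q2 q3-0->q4 q3-1->q3 q4-0->q5 q4-1->q4 q5-0->q5 q5-1->q5

Count `0`s, saturating at 5: states q0 through q4 mean 0 through 4 `0`s seen; q5 means more than 4. Each `0` increments (capped at q5); other symbols loop. Accept from {q4, q5}.
A 6-state machine:
        0   1  
>  q0   q1  q0 
   q1   q2  q1 
   q2   q3  q2 
   q3   q4  q3 
 * q4   q5  q4 
 * q5   q5  q5 
(> = start, * = accepting)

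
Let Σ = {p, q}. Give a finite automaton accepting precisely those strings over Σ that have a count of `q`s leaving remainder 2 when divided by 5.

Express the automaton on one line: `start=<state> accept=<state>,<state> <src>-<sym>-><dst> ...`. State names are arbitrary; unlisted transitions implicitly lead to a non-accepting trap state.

start=A accept=C A-p->A A-q->B B-p->B B-q->C C-p->C C-q->D D-p->D D-q->E E-p->E E-q->A

Keep the running count of `q`s modulo 5: each `q` advances along the cycle A → B → C → D → E → A while other symbols loop. Accept at C.
       p  q 
>  A   A  B 
   B   B  C 
 * C   C  D 
   D   D  E 
   E   E  A 
(> = start, * = accepting)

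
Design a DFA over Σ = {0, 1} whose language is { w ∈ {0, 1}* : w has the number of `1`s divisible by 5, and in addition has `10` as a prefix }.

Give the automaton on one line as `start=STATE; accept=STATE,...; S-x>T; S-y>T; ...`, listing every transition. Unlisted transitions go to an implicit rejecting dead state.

start=S0; accept=S7; S0-0>S1; S0-1>S2; S1-0>S1; S1-1>S1; S2-0>S3; S2-1>S1; S3-0>S3; S3-1>S4; S4-0>S4; S4-1>S5; S5-0>S5; S5-1>S6; S6-0>S6; S6-1>S7; S7-0>S7; S7-1>S3

Run two small machines in parallel and take their product. The first has 5 states tracking the count of `1`s modulo 5; the second has 4 states tracking whether the input so far still matches the prefix `10`. A product state is a pair (one from each), accepting exactly when both do. After merging equivalent states the machine shrinks.
        0   1  
>  S0   S1  S2 
   S1   S1  S1 
   S2   S3  S1 
   S3   S3  S4 
   S4   S4  S5 
   S5   S5  S6 
   S6   S6  S7 
 * S7   S7  S3 
(> = start, * = accepting)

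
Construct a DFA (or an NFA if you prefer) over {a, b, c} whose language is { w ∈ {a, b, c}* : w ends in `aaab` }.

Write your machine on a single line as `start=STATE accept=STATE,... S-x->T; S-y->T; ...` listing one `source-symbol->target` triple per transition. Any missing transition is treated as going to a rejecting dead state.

Remember how much of `aaab` the current input suffix matches. State q0 means no match yet; q1 means the last symbol is `a`; q2 means the last 2 symbols are `aa`; q3 means the last 3 symbols are `aaa`; q4 means the last 4 symbols are `aaab`. Only q4 accepts. On a mismatch, fall back to the longest proper suffix that is still a prefix of `aaab`.
A 5-state machine:
        a   b   c  
>  q0   q1  q0  q0 
   q1   q2  q0  q0 
   q2   q3  q0  q0 
   q3   q3  q4  q0 
 * q4   q1  q0  q0 
(> = start, * = accepting)

start=q0; accept=q4; q0-a->q1; q0-b->q0; q0-c->q0; q1-a->q2; q1-b->q0; q1-c->q0; q2-a->q3; q2-b->q0; q2-c->q0; q3-a->q3; q3-b->q4; q3-c->q0; q4-a->q1; q4-b->q0; q4-c->q0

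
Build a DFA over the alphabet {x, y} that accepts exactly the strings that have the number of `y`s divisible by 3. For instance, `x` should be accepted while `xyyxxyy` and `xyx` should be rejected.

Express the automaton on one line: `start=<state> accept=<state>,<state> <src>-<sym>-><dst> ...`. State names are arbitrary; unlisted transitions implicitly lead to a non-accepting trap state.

start=S0 accept=S0 S0-x->S0 S0-y->S1 S1-x->S1 S1-y->S2 S2-x->S2 S2-y->S0

Keep the running count of `y`s modulo 3: each `y` advances along the cycle S0 → S1 → S2 → S0 while other symbols loop. Accept at S0.
3 states suffice.
        x   y  
>* S0   S0  S1 
   S1   S1  S2 
   S2   S2  S0 
(> = start, * = accepting)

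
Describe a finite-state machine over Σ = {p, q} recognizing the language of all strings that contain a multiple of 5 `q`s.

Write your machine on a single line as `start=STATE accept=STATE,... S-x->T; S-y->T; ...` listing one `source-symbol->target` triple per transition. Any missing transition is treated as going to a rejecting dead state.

start=s0; accept=s0; s0-p->s0; s0-q->s1; s1-p->s1; s1-q->s2; s2-p->s2; s2-q->s3; s3-p->s3; s3-q->s4; s4-p->s4; s4-q->s0

Keep the running count of `q`s modulo 5: each `q` advances along the cycle s0 → s1 → s2 → s3 → s4 → s0 while other symbols loop. Accept at s0.
5 states suffice.
        p   q  
>* s0   s0  s1 
   s1   s1  s2 
   s2   s2  s3 
   s3   s3  s4 
   s4   s4  s0 
(> = start, * = accepting)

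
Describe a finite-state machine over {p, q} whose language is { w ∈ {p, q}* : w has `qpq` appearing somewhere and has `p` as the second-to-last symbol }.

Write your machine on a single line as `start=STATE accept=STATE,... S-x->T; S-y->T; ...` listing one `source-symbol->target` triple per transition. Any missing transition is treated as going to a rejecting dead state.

Build one automaton per condition and run them in lockstep. One (4 states) tracks whether and how much of `qpq` has been seen; the other (7 states) tracks the last 2 symbols read. Each combined state is a pair, one component from each; accept when both components accept.
An 11-state machine:
          p    q  
>  s0     s1   s2 
   s1     s3   s4 
   s2     s5   s6 
   s3     s3   s4 
   s4     s5   s6 
   s5     s3   s7 
   s6     s5   s6 
 * s7     s8   s9 
   s8    s10   s7 
   s9     s8   s9 
 * s10   s10   s7 
(> = start, * = accepting)

start=s0; accept=s7,s10; s0-p->s1; s0-q->s2; s1-p->s3; s1-q->s4; s2-p->s5; s2-q->s6; s3-p->s3; s3-q->s4; s4-p->s5; s4-q->s6; s5-p->s3; s5-q->s7; s6-p->s5; s6-q->s6; s7-p->s8; s7-q->s9; s8-p->s10; s8-q->s7; s9-p->s8; s9-q->s9; s10-p->s10; s10-q->s7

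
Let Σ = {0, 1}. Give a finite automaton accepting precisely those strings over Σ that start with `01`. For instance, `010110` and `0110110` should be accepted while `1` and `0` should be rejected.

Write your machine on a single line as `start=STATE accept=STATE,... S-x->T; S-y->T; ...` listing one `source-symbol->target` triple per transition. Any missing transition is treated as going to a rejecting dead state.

Walk along `01` while the input agrees: from A take `0` to B, and so on. Any deviation drops to the rejecting sink D. Once C is reached the prefix is confirmed and every continuation is accepted.
4 states suffice.
       0  1 
>  A   B  D 
   B   D  C 
 * C   C  C 
   D   D  D 
(> = start, * = accepting)

start=A; accept=C; A-0->B; A-1->D; B-0->D; B-1->C; C-0->C; C-1->C; D-0->D; D-1->D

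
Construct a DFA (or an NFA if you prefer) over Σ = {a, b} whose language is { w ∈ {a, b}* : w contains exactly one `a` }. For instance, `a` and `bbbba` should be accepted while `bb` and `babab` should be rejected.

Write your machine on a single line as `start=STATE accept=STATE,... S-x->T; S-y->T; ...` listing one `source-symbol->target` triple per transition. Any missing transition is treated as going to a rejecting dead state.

Count `a`s, saturating at 2: state q0 means no `a` yet, q1 means one `a` seen, q2 means more than one. Each `a` increments (capped at q2); other symbols loop. Accept from {q1}.
A 3-state machine:
        a   b  
>  q0   q1  q0 
 * q1   q2  q1 
   q2   q2  q2 
(> = start, * = accepting)

start=q0; accept=q1; q0-a->q1; q0-b->q0; q1-a->q2; q1-b->q1; q2-a->q2; q2-b->q2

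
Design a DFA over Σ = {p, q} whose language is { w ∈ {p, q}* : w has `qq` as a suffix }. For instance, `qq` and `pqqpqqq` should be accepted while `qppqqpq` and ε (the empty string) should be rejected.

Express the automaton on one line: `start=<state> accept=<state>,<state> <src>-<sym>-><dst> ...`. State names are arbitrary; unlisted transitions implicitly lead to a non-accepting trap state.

Remember how much of `qq` the current input suffix matches. State S0 means no match yet; S1 means the last symbol is `q`; S2 means the last 2 symbols are `qq`. Only S2 accepts. On a mismatch, fall back to the longest proper suffix that is still a prefix of `qq`.
3 states suffice.
        p   q  
>  S0   S0  S1 
   S1   S0  S2 
 * S2   S0  S2 
(> = start, * = accepting)

start=S0 accept=S2 S0-p->S0 S0-q->S1 S1-p->S0 S1-q->S2 S2-p->S0 S2-q->S2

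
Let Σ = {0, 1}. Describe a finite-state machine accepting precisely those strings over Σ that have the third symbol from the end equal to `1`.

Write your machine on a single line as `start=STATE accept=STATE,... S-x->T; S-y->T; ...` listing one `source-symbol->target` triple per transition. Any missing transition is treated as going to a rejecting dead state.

start=A; accept=L,M,N,O; A-0->B; A-1->C; B-0->D; B-1->E; C-0->F; C-1->G; D-0->H; D-1->I; E-0->J; E-1->K; F-0->L; F-1->M; G-0->N; G-1->O; H-0->H; H-1->I; I-0->J; I-1->K; J-0->L; J-1->M; K-0->N; K-1->O; L-0->H; L-1->I; M-0->J; M-1->K; N-0->L; N-1->M; O-0->N; O-1->O

A DFA must remember the last 3 symbols (since which symbol is third-to-last isn't known until the input ends). Use one state per possible window of the last ≤3 symbols; accept from those whose window starts with `1`.
A 15-state machine:
       0  1 
>  A   B  C 
   B   D  E 
   C   F  G 
   D   H  I 
   E   J  K 
   F   L  M 
   G   N  O 
   H   H  I 
   I   J  K 
   J   L  M 
   K   N  O 
 * L   H  I 
 * M   J  K 
 * N   L  M 
 * O   N  O 
(> = start, * = accepting)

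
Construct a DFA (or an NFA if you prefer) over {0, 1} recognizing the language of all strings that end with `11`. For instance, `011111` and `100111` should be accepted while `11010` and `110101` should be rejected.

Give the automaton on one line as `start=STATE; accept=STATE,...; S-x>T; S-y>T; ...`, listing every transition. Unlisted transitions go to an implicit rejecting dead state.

Let each state record the length of the longest suffix of the input read so far that is also a prefix of `11`. s1 means the last symbol is `1`; s2 means the last 2 symbols are `11`. Accept only at s2, where the string currently ends in `11`.
A 3-state machine:
        0   1  
>  s0   s0  s1 
   s1   s0  s2 
 * s2   s0  s2 
(> = start, * = accepting)

start=s0; accept=s2; s0-0>s0; s0-1>s1; s1-0>s0; s1-1>s2; s2-0>s0; s2-1>s2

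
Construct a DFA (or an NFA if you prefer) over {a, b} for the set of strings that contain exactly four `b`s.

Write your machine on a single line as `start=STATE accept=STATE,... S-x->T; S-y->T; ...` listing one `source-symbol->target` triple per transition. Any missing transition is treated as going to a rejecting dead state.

start=q0; accept=q4; q0-a->q0; q0-b->q1; q1-a->q1; q1-b->q2; q2-a->q2; q2-b->q3; q3-a->q3; q3-b->q4; q4-a->q4; q4-b->q5; q5-a->q5; q5-b->q5

Count `b`s, saturating at 5: states q0 through q4 mean 0 through 4 `b`s seen; q5 means more than 4. Each `b` increments (capped at q5); other symbols loop. Accept from {q4}.
6 states suffice.
        a   b  
>  q0   q0  q1 
   q1   q1  q2 
   q2   q2  q3 
   q3   q3  q4 
 * q4   q4  q5 
   q5   q5  q5 
(> = start, * = accepting)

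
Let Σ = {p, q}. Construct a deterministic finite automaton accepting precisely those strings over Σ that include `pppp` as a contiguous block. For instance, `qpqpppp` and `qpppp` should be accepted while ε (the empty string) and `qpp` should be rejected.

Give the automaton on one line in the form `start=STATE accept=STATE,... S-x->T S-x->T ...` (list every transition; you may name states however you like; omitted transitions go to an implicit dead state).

start=s0 accept=s4 s0-p->s1 s0-q->s0 s1-p->s2 s1-q->s0 s2-p->s3 s2-q->s0 s3-p->s4 s3-q->s0 s4-p->s4 s4-q->s4

Track how much of `pppp` has been matched so far: state s0 is no progress, s4 is the absorbing accept state reached once `pppp` has occurred. Intermediate states record partial matches; on a mismatch, fall back to the longest reusable overlap.
5 states suffice.
        p   q  
>  s0   s1  s0 
   s1   s2  s0 
   s2   s3  s0 
   s3   s4  s0 
 * s4   s4  s4 
(> = start, * = accepting)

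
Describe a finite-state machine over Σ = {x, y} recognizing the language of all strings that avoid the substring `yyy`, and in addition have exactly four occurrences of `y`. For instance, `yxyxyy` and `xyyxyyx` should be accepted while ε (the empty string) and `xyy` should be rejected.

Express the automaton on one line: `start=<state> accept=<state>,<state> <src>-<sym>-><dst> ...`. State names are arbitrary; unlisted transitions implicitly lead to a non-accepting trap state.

Run two small machines in parallel and take their product. One (4 states) tracks partial matches of the forbidden pattern `yyy`; the other (6 states) tracks the count of `y`s, saturating at 5. Each combined state is a pair, one component from each; accept when both components accept. Equivalent product states are then merged.
A 10-state machine:
        x   y  
>  q0   q0  q1 
   q1   q2  q3 
   q2   q2  q4 
   q3   q5  q6 
   q4   q5  q7 
   q5   q5  q8 
   q6   q6  q6 
   q7   q8  q6 
   q8   q8  q9 
 * q9   q9  q6 
(> = start, * = accepting)

start=q0 accept=q9 q0-x->q0 q0-y->q1 q1-x->q2 q1-y->q3 q2-x->q2 q2-y->q4 q3-x->q5 q3-y->q6 q4-x->q5 q4-y->q7 q5-x->q5 q5-y->q8 q6-x->q6 q6-y->q6 q7-x->q8 q7-y->q6 q8-x->q8 q8-y->q9 q9-x->q9 q9-y->q6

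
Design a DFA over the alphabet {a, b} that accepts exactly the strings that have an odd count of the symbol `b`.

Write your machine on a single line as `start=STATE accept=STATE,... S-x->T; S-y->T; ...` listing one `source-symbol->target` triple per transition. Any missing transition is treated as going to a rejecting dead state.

The only thing that matters is how many `b`s have appeared, reduced mod 2. Use one state per residue: q0 for 0, …, q1 for 1. Reading `b` moves to the next residue; anything else stays put. q1 is accepting.
        a   b  
>  q0   q0  q1 
 * q1   q1  q0 
(> = start, * = accepting)

start=q0; accept=q1; q0-a->q0; q0-b->q1; q1-a->q1; q1-b->q0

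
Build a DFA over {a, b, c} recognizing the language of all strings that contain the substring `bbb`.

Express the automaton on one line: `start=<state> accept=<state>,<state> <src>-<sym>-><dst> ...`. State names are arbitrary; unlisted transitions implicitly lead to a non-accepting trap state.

start=S0 accept=S3 S0-a->S0 S0-b->S1 S0-c->S0 S1-a->S0 S1-b->S2 S1-c->S0 S2-a->S0 S2-b->S3 S2-c->S0 S3-a->S3 S3-b->S3 S3-c->S3

States S0..S2 record the length of the longest prefix of `bbb` that matches the current input suffix. Reaching S3 means `bbb` has been seen, and we stay there forever. Accept from S3.
A 4-state machine:
        a   b   c  
>  S0   S0  S1  S0 
   S1   S0  S2  S0 
   S2   S0  S3  S0 
 * S3   S3  S3  S3 
(> = start, * = accepting)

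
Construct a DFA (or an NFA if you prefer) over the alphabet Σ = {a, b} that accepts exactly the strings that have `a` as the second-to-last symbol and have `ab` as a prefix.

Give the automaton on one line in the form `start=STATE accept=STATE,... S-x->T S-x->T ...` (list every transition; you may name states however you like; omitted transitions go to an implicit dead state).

Build one automaton per condition and run them in lockstep. The first has 7 states tracking the last 2 symbols read; the second has 4 states tracking whether the input so far still matches the prefix `ab`. A product state is a pair (one from each), accepting exactly when both do. Equivalent product states are then merged.
        a   b  
>  s0   s1  s2 
   s1   s2  s3 
   s2   s2  s2 
 * s3   s4  s5 
   s4   s6  s3 
   s5   s4  s5 
 * s6   s6  s3 
(> = start, * = accepting)

start=s0 accept=s3,s6 s0-a->s1 s0-b->s2 s1-a->s2 s1-b->s3 s2-a->s2 s2-b->s2 s3-a->s4 s3-b->s5 s4-a->s6 s4-b->s3 s5-a->s4 s5-b->s5 s6-a->s6 s6-b->s3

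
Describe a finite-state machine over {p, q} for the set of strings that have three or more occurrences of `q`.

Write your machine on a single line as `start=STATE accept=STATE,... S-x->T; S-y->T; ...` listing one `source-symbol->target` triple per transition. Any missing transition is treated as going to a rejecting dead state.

Only the number of `q`s matters, and only up to 4. Make a chain s0 → s1 → s2 → s3 → s4 advanced by each `q` (with s4 absorbing); every other symbol self-loops. The accepting set is {s3, s4}.
A 5-state machine:
        p   q  
>  s0   s0  s1 
   s1   s1  s2 
   s2   s2  s3 
 * s3   s3  s4 
 * s4   s4  s4 
(> = start, * = accepting)

start=s0; accept=s3,s4; s0-p->s0; s0-q->s1; s1-p->s1; s1-q->s2; s2-p->s2; s2-q->s3; s3-p->s3; s3-q->s4; s4-p->s4; s4-q->s4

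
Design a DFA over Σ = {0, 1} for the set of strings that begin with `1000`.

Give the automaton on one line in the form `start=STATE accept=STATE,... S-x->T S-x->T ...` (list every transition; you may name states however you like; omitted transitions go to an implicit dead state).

start=A accept=E A-0->F A-1->B B-0->C B-1->F C-0->D C-1->F D-0->E D-1->F E-0->E E-1->E F-0->F F-1->F

Walk along `1000` while the input agrees: from A take `1` to B, and so on. Any deviation drops to the rejecting sink F. Once E is reached the prefix is confirmed and every continuation is accepted.
       0  1 
>  A   F  B 
   B   C  F 
   C   D  F 
   D   E  F 
 * E   E  E 
   F   F  F 
(> = start, * = accepting)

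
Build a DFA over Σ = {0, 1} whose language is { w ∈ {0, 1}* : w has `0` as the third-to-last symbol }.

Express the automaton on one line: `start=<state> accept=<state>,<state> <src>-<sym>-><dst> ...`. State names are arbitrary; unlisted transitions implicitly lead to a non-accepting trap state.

start=S0 accept=S7,S8,S9,S10 S0-0->S1 S0-1->S2 S1-0->S3 S1-1->S4 S2-0->S5 S2-1->S6 S3-0->S7 S3-1->S8 S4-0->S9 S4-1->S10 S5-0->S11 S5-1->S12 S6-0->S13 S6-1->S14 S7-0->S7 S7-1->S8 S8-0->S9 S8-1->S10 S9-0->S11 S9-1->S12 S10-0->S13 S10-1->S14 S11-0->S7 S11-1->S8 S12-0->S9 S12-1->S10 S13-0->S11 S13-1->S12 S14-0->S13 S14-1->S14

A DFA must remember the last 3 symbols (since which symbol is third-to-last isn't known until the input ends). Use one state per possible window of the last ≤3 symbols; accept from those whose window starts with `0`.
A 15-state machine:
          0    1  
>  S0     S1   S2 
   S1     S3   S4 
   S2     S5   S6 
   S3     S7   S8 
   S4     S9  S10 
   S5    S11  S12 
   S6    S13  S14 
 * S7     S7   S8 
 * S8     S9  S10 
 * S9    S11  S12 
 * S10   S13  S14 
   S11    S7   S8 
   S12    S9  S10 
   S13   S11  S12 
   S14   S13  S14 
(> = start, * = accepting)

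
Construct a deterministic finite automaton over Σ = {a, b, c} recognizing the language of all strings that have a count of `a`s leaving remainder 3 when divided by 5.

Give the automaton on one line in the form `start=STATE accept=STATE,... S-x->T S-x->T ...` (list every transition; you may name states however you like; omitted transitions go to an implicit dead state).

Keep the running count of `a`s modulo 5: each `a` advances along the cycle S0 → S1 → S2 → S3 → S4 → S0 while other symbols loop. Accept at S3.
        a   b   c  
>  S0   S1  S0  S0 
   S1   S2  S1  S1 
   S2   S3  S2  S2 
 * S3   S4  S3  S3 
   S4   S0  S4  S4 
(> = start, * = accepting)

start=S0 accept=S3 S0-a->S1 S0-b->S0 S0-c->S0 S1-a->S2 S1-b->S1 S1-c->S1 S2-a->S3 S2-b->S2 S2-c->S2 S3-a->S4 S3-b->S3 S3-c->S3 S4-a->S0 S4-b->S4 S4-c->S4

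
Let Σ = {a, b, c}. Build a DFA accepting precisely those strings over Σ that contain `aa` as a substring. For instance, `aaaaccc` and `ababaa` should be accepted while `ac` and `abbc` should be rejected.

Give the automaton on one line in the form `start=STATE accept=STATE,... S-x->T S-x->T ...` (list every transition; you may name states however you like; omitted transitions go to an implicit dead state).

Track how much of `aa` has been matched so far: state q0 is no progress, q2 is the absorbing accept state reached once `aa` has occurred. Intermediate states record partial matches; on a mismatch, fall back to the longest reusable overlap.
3 states suffice.
        a   b   c  
>  q0   q1  q0  q0 
   q1   q2  q0  q0 
 * q2   q2  q2  q2 
(> = start, * = accepting)

start=q0 accept=q2 q0-a->q1 q0-b->q0 q0-c->q0 q1-a->q2 q1-b->q0 q1-c->q0 q2-a->q2 q2-b->q2 q2-c->q2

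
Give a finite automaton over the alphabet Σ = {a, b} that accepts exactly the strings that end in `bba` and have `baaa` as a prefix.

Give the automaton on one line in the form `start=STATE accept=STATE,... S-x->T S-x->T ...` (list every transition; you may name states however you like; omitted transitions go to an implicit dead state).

Build one automaton per condition and run them in lockstep. One (4 states) tracks how much of the suffix `bba` has currently been matched; the other (6 states) tracks whether the input so far still matches the prefix `baaa`. Each combined state is a pair, one component from each; accept when both components accept.
With 12 states:
          a    b  
>  s0     s1   s2 
   s1     s1   s3 
   s2     s4   s5 
   s3     s1   s5 
   s4     s6   s3 
   s5     s7   s5 
   s6     s8   s3 
   s7     s1   s3 
   s8     s8   s9 
   s9     s8  s10 
   s10   s11  s10 
 * s11    s8   s9 
(> = start, * = accepting)

start=s0 accept=s11 s0-a->s1 s0-b->s2 s1-a->s1 s1-b->s3 s2-a->s4 s2-b->s5 s3-a->s1 s3-b->s5 s4-a->s6 s4-b->s3 s5-a->s7 s5-b->s5 s6-a->s8 s6-b->s3 s7-a->s1 s7-b->s3 s8-a->s8 s8-b->s9 s9-a->s8 s9-b->s10 s10-a->s11 s10-b->s10 s11-a->s8 s11-b->s9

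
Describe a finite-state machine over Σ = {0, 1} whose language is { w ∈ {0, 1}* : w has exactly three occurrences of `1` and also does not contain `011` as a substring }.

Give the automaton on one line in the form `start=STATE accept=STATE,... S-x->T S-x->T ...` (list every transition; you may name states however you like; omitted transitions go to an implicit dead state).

start=s0 accept=s9,s11,s12 s0-0->s1 s0-1->s2 s1-0->s1 s1-1->s3 s2-0->s4 s2-1->s5 s3-0->s4 s3-1->s6 s4-0->s4 s4-1->s7 s5-0->s8 s5-1->s9 s6-0->s6 s6-1->s10 s7-0->s8 s7-1->s10 s8-0->s8 s8-1->s11 s9-0->s12 s9-1->s13 s10-0->s10 s10-1->s14 s11-0->s12 s11-1->s14 s12-0->s12 s12-1->s15 s13-0->s16 s13-1->s13 s14-0->s14 s14-1->s14 s15-0->s16 s15-1->s14 s16-0->s16 s16-1->s15

Build one automaton per condition and run them in lockstep. The first has 5 states tracking the count of `1`s, saturating at 4; the second has 4 states tracking partial matches of the forbidden pattern `011`. A product state is a pair (one from each), accepting exactly when both do.
          0    1  
>  s0     s1   s2 
   s1     s1   s3 
   s2     s4   s5 
   s3     s4   s6 
   s4     s4   s7 
   s5     s8   s9 
   s6     s6  s10 
   s7     s8  s10 
   s8     s8  s11 
 * s9    s12  s13 
   s10   s10  s14 
 * s11   s12  s14 
 * s12   s12  s15 
   s13   s16  s13 
   s14   s14  s14 
   s15   s16  s14 
   s16   s16  s15 
(> = start, * = accepting)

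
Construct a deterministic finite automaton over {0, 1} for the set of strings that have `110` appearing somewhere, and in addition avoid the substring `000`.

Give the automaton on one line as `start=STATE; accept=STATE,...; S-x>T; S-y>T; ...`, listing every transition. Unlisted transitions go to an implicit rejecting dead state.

start=s0; accept=s6,s7,s8; s0-0>s1; s0-1>s2; s1-0>s3; s1-1>s2; s2-0>s1; s2-1>s4; s3-0>s5; s3-1>s2; s4-0>s6; s4-1>s4; s5-0>s5; s5-1>s5; s6-0>s7; s6-1>s8; s7-0>s5; s7-1>s8; s8-0>s6; s8-1>s8

Run two small machines in parallel and take their product. The first has 4 states tracking whether and how much of `110` has been seen; the second has 4 states tracking partial matches of the forbidden pattern `000`. A product state is a pair (one from each), accepting exactly when both do. Minimizing collapses redundant product states.
With 9 states:
        0   1  
>  s0   s1  s2 
   s1   s3  s2 
   s2   s1  s4 
   s3   s5  s2 
   s4   s6  s4 
   s5   s5  s5 
 * s6   s7  s8 
 * s7   s5  s8 
 * s8   s6  s8 
(> = start, * = accepting)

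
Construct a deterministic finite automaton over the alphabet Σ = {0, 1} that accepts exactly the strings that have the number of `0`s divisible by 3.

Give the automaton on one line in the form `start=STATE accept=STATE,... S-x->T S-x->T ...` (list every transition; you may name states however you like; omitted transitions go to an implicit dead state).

Keep the running count of `0`s modulo 3: each `0` advances along the cycle q0 → q1 → q2 → q0 while other symbols loop. Accept at q0.
With 3 states:
        0   1  
>* q0   q1  q0 
   q1   q2  q1 
   q2   q0  q2 
(> = start, * = accepting)

start=q0 accept=q0 q0-0->q1 q0-1->q0 q1-0->q2 q1-1->q1 q2-0->q0 q2-1->q2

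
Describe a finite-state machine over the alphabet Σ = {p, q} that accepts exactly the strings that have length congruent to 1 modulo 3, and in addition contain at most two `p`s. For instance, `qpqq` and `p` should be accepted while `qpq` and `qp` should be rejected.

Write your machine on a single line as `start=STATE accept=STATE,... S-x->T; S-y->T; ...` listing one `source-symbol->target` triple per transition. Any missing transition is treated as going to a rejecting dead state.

start=S0; accept=S1,S2,S9; S0-p->S1; S0-q->S2; S1-p->S3; S1-q->S4; S2-p->S4; S2-q->S5; S3-p->S6; S3-q->S7; S4-p->S7; S4-q->S8; S5-p->S8; S5-q->S0; S6-p->S6; S6-q->S6; S7-p->S6; S7-q->S9; S8-p->S9; S8-q->S1; S9-p->S6; S9-q->S3

Run two small machines in parallel and take their product. One (3 states) tracks the input length modulo 3; the other (4 states) tracks the count of `p`s, saturating at 3. Each combined state is a pair, one component from each; accept when both components accept. Minimizing collapses redundant product states.
A 10-state machine:
        p   q  
>  S0   S1  S2 
 * S1   S3  S4 
 * S2   S4  S5 
   S3   S6  S7 
   S4   S7  S8 
   S5   S8  S0 
   S6   S6  S6 
   S7   S6  S9 
   S8   S9  S1 
 * S9   S6  S3 
(> = start, * = accepting)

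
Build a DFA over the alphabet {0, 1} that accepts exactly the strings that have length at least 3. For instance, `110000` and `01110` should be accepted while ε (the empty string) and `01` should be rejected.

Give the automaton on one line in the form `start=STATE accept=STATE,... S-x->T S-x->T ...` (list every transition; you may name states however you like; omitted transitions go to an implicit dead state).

We only need to distinguish lengths 0, 1, …, 3, and '>3'. Chain q0 → q1 → q2 → q3 → q4 on every symbol, with q4 looping. Accepting states: {q3, q4}.
5 states suffice.
        0   1  
>  q0   q1  q1 
   q1   q2  q2 
   q2   q3  q3 
 * q3   q4  q4 
 * q4   q4  q4 
(> = start, * = accepting)

start=q0 accept=q3,q4 q0-0->q1 q0-1->q1 q1-0->q2 q1-1->q2 q2-0->q3 q2-1->q3 q3-0->q4 q3-1->q4 q4-0->q4 q4-1->q4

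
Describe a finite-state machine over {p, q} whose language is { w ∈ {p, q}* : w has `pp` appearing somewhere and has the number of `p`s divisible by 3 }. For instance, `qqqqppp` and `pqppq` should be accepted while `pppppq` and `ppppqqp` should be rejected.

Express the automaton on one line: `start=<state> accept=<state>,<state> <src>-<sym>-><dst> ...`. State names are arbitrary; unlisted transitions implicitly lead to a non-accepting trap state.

Build one automaton per condition and run them in lockstep. The first has 3 states tracking whether and how much of `pp` has been seen; the second has 3 states tracking the count of `p`s modulo 3. A product state is a pair (one from each), accepting exactly when both do.
A 9-state machine:
        p   q  
>  S0   S1  S0 
   S1   S2  S3 
   S2   S4  S2 
   S3   S5  S3 
 * S4   S6  S4 
   S5   S4  S7 
   S6   S2  S6 
   S7   S8  S7 
   S8   S6  S0 
(> = start, * = accepting)

start=S0 accept=S4 S0-p->S1 S0-q->S0 S1-p->S2 S1-q->S3 S2-p->S4 S2-q->S2 S3-p->S5 S3-q->S3 S4-p->S6 S4-q->S4 S5-p->S4 S5-q->S7 S6-p->S2 S6-q->S6 S7-p->S8 S7-q->S7 S8-p->S6 S8-q->S0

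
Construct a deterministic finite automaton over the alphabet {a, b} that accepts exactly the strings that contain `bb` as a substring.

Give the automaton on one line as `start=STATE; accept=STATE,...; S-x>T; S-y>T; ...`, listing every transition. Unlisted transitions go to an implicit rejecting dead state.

States s0..s1 record the length of the longest prefix of `bb` that matches the current input suffix. Reaching s2 means `bb` has been seen, and we stay there forever. Accept from s2.
        a   b  
>  s0   s0  s1 
   s1   s0  s2 
 * s2   s2  s2 
(> = start, * = accepting)

start=s0; accept=s2; s0-a>s0; s0-b>s1; s1-a>s0; s1-b>s2; s2-a>s2; s2-b>s2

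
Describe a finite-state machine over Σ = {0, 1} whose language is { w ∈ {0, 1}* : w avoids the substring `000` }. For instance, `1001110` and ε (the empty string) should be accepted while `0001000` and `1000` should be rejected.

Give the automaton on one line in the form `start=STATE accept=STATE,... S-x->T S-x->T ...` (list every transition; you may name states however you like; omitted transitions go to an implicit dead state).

This is the complement of 'contains `000`'. Use the same substring-matching states — q0 through q3 holding how much of `000` has just been matched — but flip the accepting set: everything except the trap q3 accepts.
A 4-state machine:
        0   1  
>* q0   q1  q0 
 * q1   q2  q0 
 * q2   q3  q0 
   q3   q3  q3 
(> = start, * = accepting)

start=q0 accept=q0,q1,q2 q0-0->q1 q0-1->q0 q1-0->q2 q1-1->q0 q2-0->q3 q2-1->q0 q3-0->q3 q3-1->q3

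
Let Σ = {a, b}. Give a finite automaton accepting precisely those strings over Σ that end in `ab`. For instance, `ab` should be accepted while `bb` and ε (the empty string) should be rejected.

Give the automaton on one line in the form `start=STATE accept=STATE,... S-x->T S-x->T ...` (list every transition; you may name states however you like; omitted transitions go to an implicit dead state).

start=q0 accept=q2 q0-a->q1 q0-b->q0 q1-a->q1 q1-b->q2 q2-a->q1 q2-b->q0

Remember how much of `ab` the current input suffix matches. State q0 means no match yet; q1 means the last symbol is `a`; q2 means the last 2 symbols are `ab`. Only q2 accepts. On a mismatch, fall back to the longest proper suffix that is still a prefix of `ab`.
With 3 states:
        a   b  
>  q0   q1  q0 
   q1   q1  q2 
 * q2   q1  q0 
(> = start, * = accepting)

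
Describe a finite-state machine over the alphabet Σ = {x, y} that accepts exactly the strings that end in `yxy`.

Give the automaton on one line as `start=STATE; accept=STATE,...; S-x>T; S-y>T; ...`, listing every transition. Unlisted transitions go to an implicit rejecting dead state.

start=A; accept=D; A-x>A; A-y>B; B-x>C; B-y>B; C-x>A; C-y>D; D-x>C; D-y>B

Remember how much of `yxy` the current input suffix matches. State A means no match yet; B means the last symbol is `y`; C means the last 2 symbols are `yx`; D means the last 3 symbols are `yxy`. Only D accepts. On a mismatch, fall back to the longest proper suffix that is still a prefix of `yxy`.
A 4-state machine:
       x  y 
>  A   A  B 
   B   C  B 
   C   A  D 
 * D   C  B 
(> = start, * = accepting)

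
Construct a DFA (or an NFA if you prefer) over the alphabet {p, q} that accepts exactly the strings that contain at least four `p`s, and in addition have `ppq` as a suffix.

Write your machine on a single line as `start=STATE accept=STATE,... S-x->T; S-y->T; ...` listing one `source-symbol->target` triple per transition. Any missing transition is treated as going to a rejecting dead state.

start=s0; accept=s12,s15; s0-p->s1; s0-q->s0; s1-p->s2; s1-q->s3; s2-p->s4; s2-q->s5; s3-p->s6; s3-q->s3; s4-p->s7; s4-q->s8; s5-p->s9; s5-q->s10; s6-p->s4; s6-q->s10; s7-p->s11; s7-q->s12; s8-p->s13; s8-q->s14; s9-p->s7; s9-q->s14; s10-p->s9; s10-q->s10; s11-p->s11; s11-q->s15; s12-p->s16; s12-q->s17; s13-p->s11; s13-q->s17; s14-p->s13; s14-q->s14; s15-p->s16; s15-q->s18; s16-p->s11; s16-q->s18; s17-p->s16; s17-q->s17; s18-p->s16; s18-q->s18

Handle the two conditions separately and then intersect. One (6 states) tracks the count of `p`s, saturating at 5; the other (4 states) tracks how much of the suffix `ppq` has currently been matched. Each combined state is a pair, one component from each; accept when both components accept.
A 19-state machine:
          p    q  
>  s0     s1   s0 
   s1     s2   s3 
   s2     s4   s5 
   s3     s6   s3 
   s4     s7   s8 
   s5     s9  s10 
   s6     s4  s10 
   s7    s11  s12 
   s8    s13  s14 
   s9     s7  s14 
   s10    s9  s10 
   s11   s11  s15 
 * s12   s16  s17 
   s13   s11  s17 
   s14   s13  s14 
 * s15   s16  s18 
   s16   s11  s18 
   s17   s16  s17 
   s18   s16  s18 
(> = start, * = accepting)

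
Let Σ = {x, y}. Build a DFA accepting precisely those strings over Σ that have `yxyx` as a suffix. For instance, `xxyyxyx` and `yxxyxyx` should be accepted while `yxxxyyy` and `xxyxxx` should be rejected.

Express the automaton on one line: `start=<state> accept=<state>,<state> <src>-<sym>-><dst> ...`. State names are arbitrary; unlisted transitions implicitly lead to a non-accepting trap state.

start=A accept=E A-x->A A-y->B B-x->C B-y->B C-x->A C-y->D D-x->E D-y->B E-x->A E-y->D

Remember how much of `yxyx` the current input suffix matches. State A means no match yet; B means the last symbol is `y`; C means the last 2 symbols are `yx`; D means the last 3 symbols are `yxy`; E means the last 4 symbols are `yxyx`. Only E accepts. On a mismatch, fall back to the longest proper suffix that is still a prefix of `yxyx`.
5 states suffice.
       x  y 
>  A   A  B 
   B   C  B 
   C   A  D 
   D   E  B 
 * E   A  D 
(> = start, * = accepting)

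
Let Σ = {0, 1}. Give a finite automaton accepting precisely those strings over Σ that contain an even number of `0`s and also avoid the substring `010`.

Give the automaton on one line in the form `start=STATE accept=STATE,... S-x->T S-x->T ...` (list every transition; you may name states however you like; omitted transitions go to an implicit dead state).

Run two small machines in parallel and take their product. One (2 states) tracks the count of `0`s modulo 2; the other (4 states) tracks partial matches of the forbidden pattern `010`. Each combined state is a pair, one component from each; accept when both components accept. Equivalent product states are then merged.
        0   1  
>* S0   S1  S0 
   S1   S2  S3 
 * S2   S1  S4 
   S3   S5  S6 
 * S4   S5  S0 
   S5   S5  S5 
   S6   S2  S6 
(> = start, * = accepting)

start=S0 accept=S0,S2,S4 S0-0->S1 S0-1->S0 S1-0->S2 S1-1->S3 S2-0->S1 S2-1->S4 S3-0->S5 S3-1->S6 S4-0->S5 S4-1->S0 S5-0->S5 S5-1->S5 S6-0->S2 S6-1->S6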